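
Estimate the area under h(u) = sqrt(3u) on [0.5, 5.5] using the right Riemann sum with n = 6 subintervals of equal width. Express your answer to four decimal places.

Δu = (5.5 − 0.5)/6 = 5/6.
Right endpoints: 4/3, 13/6, 3, 23/6, 14/3, 5.5.
h(4/3) ≈ 2.0000, h(13/6) ≈ 2.5495, h(3) ≈ 3.0000, h(23/6) ≈ 3.3912, h(14/3) ≈ 3.7417, h(5.5) ≈ 4.0620.
Sum = Δu · [h(4/3) + h(13/6) + h(3) + ...].
Sum ≈ 15.6203.

15.6203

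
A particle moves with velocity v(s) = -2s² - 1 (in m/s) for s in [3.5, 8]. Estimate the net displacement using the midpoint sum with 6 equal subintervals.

Δs = (8 − 3.5)/6 = 0.75.
Midpoints: 3.875, 4.625, 5.375, 6.125, 6.875, 7.625.
v(3.875) = -31.03125, v(4.625) = -43.78125, v(5.375) = -58.78125, v(6.125) = -76.03125, v(6.875) = -95.53125, v(7.625) = -117.28125.
Sum = Δs · [v(3.875) + v(4.625) + v(5.375) + ...].
Sum = -316.828125.

-316.828125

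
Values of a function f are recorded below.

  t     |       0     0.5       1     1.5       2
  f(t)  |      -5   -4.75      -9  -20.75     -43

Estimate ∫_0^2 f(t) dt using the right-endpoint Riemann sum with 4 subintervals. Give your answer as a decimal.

Δt = 0.5.
Sum = 0.5·[(-4.75) + (-9) + (-20.75) + (-43)] = -38.75.

-38.75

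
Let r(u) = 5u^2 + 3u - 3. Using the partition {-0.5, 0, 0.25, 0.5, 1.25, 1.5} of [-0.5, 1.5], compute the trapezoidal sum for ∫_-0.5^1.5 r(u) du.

Subinterval widths: 0.5, 0.25, 0.25, 0.75, 0.25.
r(-0.5) = -3.25, r(0) = -3, r(0.25) = -1.9375, r(0.5) = -0.25, r(1.25) = 8.5625, r(1.5) = 12.75.
On each subinterval the trapezoid contributes (Δu_i/2)·[r(u_{i-1}) + r(u_i)].
Sum = 3.328125.

3.328125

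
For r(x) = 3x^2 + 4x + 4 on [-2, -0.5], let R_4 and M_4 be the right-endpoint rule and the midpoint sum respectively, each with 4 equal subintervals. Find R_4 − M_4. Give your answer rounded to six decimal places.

-0.826172

R_4 = 5.49609375.
M_4 ≈ 6.32226562.
R_4 − M_4 ≈ -0.826172.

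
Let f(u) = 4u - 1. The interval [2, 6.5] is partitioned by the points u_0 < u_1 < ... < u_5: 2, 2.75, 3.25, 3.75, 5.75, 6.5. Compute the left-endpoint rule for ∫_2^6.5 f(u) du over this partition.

60.75

Subinterval widths: 0.75, 0.5, 0.5, 2, 0.75.
Left endpoints: 2, 2.75, 3.25, 3.75, 5.75.
f(2) = 7, f(2.75) = 10, f(3.25) = 12, f(3.75) = 14, f(5.75) = 22.
Sum = Σ Δu_i · f(u_i).
Sum = 60.75.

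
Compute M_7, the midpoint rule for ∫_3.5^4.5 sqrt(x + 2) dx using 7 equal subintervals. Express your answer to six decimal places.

Δx = (4.5 − 3.5)/7 = 1/7.
Midpoints: 25/7, 26/7, 27/7, 4, 29/7, 30/7, 31/7.
f(25/7) ≈ 2.360387, f(26/7) ≈ 2.390457, f(27/7) ≈ 2.420153, f(4) ≈ 2.449490, f(29/7) ≈ 2.478479, f(30/7) ≈ 2.507133, f(31/7) ≈ 2.535463.
Sum = Δx · [f(25/7) + f(26/7) + f(27/7) + ...].
Sum ≈ 2.448795.

2.448795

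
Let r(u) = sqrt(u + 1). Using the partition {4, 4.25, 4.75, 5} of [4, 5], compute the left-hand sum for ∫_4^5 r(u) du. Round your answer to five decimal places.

Subinterval widths: 0.25, 0.5, 0.25.
Left endpoints: 4, 4.25, 4.75.
r(4) ≈ 2.23607, r(4.25) ≈ 2.29129, r(4.75) ≈ 2.39792.
Sum = Σ Δu_i · r(u_i).
Sum ≈ 2.30414.

2.30414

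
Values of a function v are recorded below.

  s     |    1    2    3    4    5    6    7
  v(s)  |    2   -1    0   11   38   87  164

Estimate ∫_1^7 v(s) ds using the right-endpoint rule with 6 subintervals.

299

Δs = 1.
Sum = 1·[(-1) + 0 + 11 + 38 + 87 + 164] = 299.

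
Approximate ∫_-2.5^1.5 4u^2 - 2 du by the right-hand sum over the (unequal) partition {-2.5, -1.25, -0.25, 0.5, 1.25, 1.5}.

Subinterval widths: 1.25, 1, 0.75, 0.75, 0.25.
Right endpoints: -1.25, -0.25, 0.5, 1.25, 1.5.
f(-1.25) = 4.25, f(-0.25) = -1.75, f(0.5) = -1, f(1.25) = 4.25, f(1.5) = 7.
Sum = Σ Δu_i · f(u_i).
Sum = 7.75.

7.75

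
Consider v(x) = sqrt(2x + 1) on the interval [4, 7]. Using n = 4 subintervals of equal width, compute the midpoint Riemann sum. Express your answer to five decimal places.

10.36667

Δx = (7 − 4)/4 = 0.75.
Midpoints: 4.375, 5.125, 5.875, 6.625.
v(4.375) ≈ 3.12250, v(5.125) ≈ 3.35410, v(5.875) ≈ 3.57071, v(6.625) ≈ 3.77492.
Sum = Δx · [v(4.375) + v(5.125) + v(5.875) + v(6.625)].
Sum ≈ 10.36667.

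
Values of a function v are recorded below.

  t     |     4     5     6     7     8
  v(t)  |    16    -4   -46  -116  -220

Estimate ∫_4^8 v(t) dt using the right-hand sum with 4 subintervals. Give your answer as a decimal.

-386

Δt = 1.
Sum = 1·[(-4) + (-46) + (-116) + (-220)] = -386.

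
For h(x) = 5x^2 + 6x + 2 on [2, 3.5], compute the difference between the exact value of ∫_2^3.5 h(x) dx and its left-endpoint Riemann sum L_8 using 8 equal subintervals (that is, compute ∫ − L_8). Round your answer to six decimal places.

4.666992

Exact integral: ∫_2^3.5 h(x) dx = 85.875.
L_8 ≈ 81.20800781.
Error ≈ 85.875 − 81.20800781 ≈ 4.666992.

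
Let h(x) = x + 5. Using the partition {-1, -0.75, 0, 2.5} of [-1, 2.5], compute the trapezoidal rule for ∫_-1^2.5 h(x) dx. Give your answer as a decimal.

Subinterval widths: 0.25, 0.75, 2.5.
h(-1) = 4, h(-0.75) = 4.25, h(0) = 5, h(2.5) = 7.5.
On each subinterval the trapezoid contributes (Δx_i/2)·[h(x_{i-1}) + h(x_i)].
Sum = 20.125.

20.125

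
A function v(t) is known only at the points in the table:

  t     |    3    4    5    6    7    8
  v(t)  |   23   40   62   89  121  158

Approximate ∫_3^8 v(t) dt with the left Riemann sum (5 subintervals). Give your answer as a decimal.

Δt = 1.
Sum = 1·[23 + 40 + 62 + 89 + 121] = 335.

335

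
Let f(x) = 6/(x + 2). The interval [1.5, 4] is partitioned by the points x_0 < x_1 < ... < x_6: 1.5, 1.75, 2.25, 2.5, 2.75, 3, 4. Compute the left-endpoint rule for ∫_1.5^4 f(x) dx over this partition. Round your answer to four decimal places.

Subinterval widths: 0.25, 0.5, 0.25, 0.25, 0.25, 1.
Left endpoints: 1.5, 1.75, 2.25, 2.5, 2.75, 3.
f(1.5) = 12/7, f(1.75) = 1.6, f(2.25) = 24/17, f(2.5) = 4/3, f(2.75) = 24/19, f(3) = 1.2.
Sum = Σ Δx_i · f(x_i).
Sum ≈ 3.4306.

3.4306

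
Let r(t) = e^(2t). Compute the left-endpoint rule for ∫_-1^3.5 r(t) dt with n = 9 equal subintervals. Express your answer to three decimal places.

319.068

Δt = (3.5 − (-1))/9 = 0.5.
Left endpoints: -1, -0.5, 0, 0.5, 1, 1.5, 2, 2.5, 3.
r(-1) ≈ 0.135, r(-0.5) ≈ 0.368, r(0) ≈ 1.000, r(0.5) ≈ 2.718, r(1) ≈ 7.389, r(1.5) ≈ 20.086, r(2) ≈ 54.598, r(2.5) ≈ 148.413, r(3) ≈ 403.429.
Sum = Δt · [r(-1) + r(-0.5) + r(0) + ...].
Sum ≈ 319.068.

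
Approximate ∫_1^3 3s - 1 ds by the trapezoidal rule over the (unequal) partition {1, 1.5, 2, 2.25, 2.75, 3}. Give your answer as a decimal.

10

Subinterval widths: 0.5, 0.5, 0.25, 0.5, 0.25.
f(1) = 2, f(1.5) = 3.5, f(2) = 5, f(2.25) = 5.75, f(2.75) = 7.25, f(3) = 8.
On each subinterval the trapezoid contributes (Δs_i/2)·[f(s_{i-1}) + f(s_i)].
Sum = 10.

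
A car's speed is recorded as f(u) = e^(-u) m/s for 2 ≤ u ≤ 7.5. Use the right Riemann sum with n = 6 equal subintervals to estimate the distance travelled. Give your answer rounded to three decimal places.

Δu = (7.5 − 2)/6 = 11/12.
Right endpoints: 35/12, 23/6, 4.75, 17/3, 79/12, 7.5.
f(35/12) ≈ 0.054, f(23/6) ≈ 0.022, f(4.75) ≈ 0.009, f(17/3) ≈ 0.003, f(79/12) ≈ 0.001, f(7.5) ≈ 0.001.
Sum = Δu · [f(35/12) + f(23/6) + f(4.75) + ...].
Sum ≈ 0.082.

0.082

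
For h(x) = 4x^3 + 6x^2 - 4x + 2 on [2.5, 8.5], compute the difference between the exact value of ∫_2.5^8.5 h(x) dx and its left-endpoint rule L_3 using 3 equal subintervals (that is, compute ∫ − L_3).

Exact integral: ∫_2.5^8.5 h(x) dx = 6258.
L_3 = 3780.
Error = 6258 − 3780 = 2478.

2478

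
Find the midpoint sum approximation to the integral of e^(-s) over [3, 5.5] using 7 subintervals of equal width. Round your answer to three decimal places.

Δs = (5.5 − 3)/7 = 5/14.
Midpoints: 89/28, 99/28, 109/28, 4.25, 129/28, 139/28, 149/28.
f(89/28) ≈ 0.042, f(99/28) ≈ 0.029, f(109/28) ≈ 0.020, f(4.25) ≈ 0.014, f(129/28) ≈ 0.010, f(139/28) ≈ 0.007, f(149/28) ≈ 0.005.
Sum = Δs · [f(89/28) + f(99/28) + f(109/28) + ...].
Sum ≈ 0.045.

0.045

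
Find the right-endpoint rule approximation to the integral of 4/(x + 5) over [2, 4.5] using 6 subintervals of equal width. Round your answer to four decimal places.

Δx = (4.5 − 2)/6 = 5/12.
Right endpoints: 29/12, 17/6, 3.25, 11/3, 49/12, 4.5.
f(29/12) = 48/89, f(17/6) = 24/47, f(3.25) = 16/33, f(11/3) = 6/13, f(49/12) = 48/109, f(4.5) = 8/19.
Sum = Δx · [f(29/12) + f(17/6) + f(3.25) + ...].
Sum ≈ 1.1907.

1.1907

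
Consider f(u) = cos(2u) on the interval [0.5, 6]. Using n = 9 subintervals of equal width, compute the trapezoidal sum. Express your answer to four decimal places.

-0.6010

Δu = (6 − 0.5)/9 = 11/18.
f(0.5) ≈ 0.5403, f(10/9) ≈ -0.6063, f(31/18) ≈ -0.9545, f(7/3) ≈ -0.0457, f(53/18) ≈ 0.9233, f(32/9) ≈ 0.6764, f(25/6) ≈ -0.4612, f(43/9) ≈ -0.9915, f(97/18) ≈ -0.2161, f(6) ≈ 0.8439.
T_9 = (Δu/2)·[f(u_0) + 2f(u_1) + ... + 2f(u_{8}) + f(u_9)].
Sum ≈ -0.6010.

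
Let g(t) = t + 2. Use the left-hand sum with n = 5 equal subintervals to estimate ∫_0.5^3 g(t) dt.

Δt = (3 − 0.5)/5 = 0.5.
Left endpoints: 0.5, 1, 1.5, 2, 2.5.
g(0.5) = 2.5, g(1) = 3, g(1.5) = 3.5, g(2) = 4, g(2.5) = 4.5.
Sum = Δt · [g(0.5) + g(1) + g(1.5) + g(2) + g(2.5)].
Sum = 8.75.

8.75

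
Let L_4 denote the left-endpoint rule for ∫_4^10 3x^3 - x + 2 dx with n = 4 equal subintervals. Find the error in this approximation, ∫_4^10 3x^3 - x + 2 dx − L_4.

1959.75

Exact integral: ∫_4^10 f(x) dx = 7278.
L_4 = 5318.25.
Error = 7278 − 5318.25 = 1959.75.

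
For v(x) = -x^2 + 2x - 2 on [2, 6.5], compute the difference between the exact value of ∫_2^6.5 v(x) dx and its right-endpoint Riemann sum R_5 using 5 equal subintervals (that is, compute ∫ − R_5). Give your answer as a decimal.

13.77

Exact integral: ∫_2^6.5 v(x) dx = -59.625.
R_5 = -73.395.
Error = -59.625 − (-73.395) = 13.77.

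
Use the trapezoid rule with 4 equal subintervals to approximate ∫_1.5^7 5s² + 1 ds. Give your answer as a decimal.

580.20703125

Δs = (7 − 1.5)/4 = 1.375.
f(1.5) = 12.25, f(2.875) = 42.328125, f(4.25) = 91.3125, f(5.625) = 159.203125, f(7) = 246.
T_4 = (Δs/2)·[f(s_0) + 2f(s_1) + 2f(s_2) + 2f(s_3) + f(s_4)].
Sum = 580.20703125.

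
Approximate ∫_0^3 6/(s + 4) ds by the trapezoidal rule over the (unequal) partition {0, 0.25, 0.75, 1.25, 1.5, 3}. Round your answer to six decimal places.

3.374465

Subinterval widths: 0.25, 0.5, 0.5, 0.25, 1.5.
f(0) = 1.5, f(0.25) = 24/17, f(0.75) = 24/19, f(1.25) = 8/7, f(1.5) = 12/11, f(3) = 6/7.
On each subinterval the trapezoid contributes (Δs_i/2)·[f(s_{i-1}) + f(s_i)].
Sum ≈ 3.374465.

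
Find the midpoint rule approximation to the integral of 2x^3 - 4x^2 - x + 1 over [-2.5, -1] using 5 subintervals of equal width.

Δx = (-1 − (-2.5))/5 = 0.3.
Midpoints: -2.35, -2.05, -1.75, -1.45, -1.15.
f(-2.35) = -44.69575, f(-2.05) = -30.99025, f(-1.75) = -20.21875, f(-1.45) = -12.05725, f(-1.15) = -6.18175.
Sum = Δx · [f(-2.35) + f(-2.05) + f(-1.75) + f(-1.45) + f(-1.15)].
Sum = -34.243125.

-34.243125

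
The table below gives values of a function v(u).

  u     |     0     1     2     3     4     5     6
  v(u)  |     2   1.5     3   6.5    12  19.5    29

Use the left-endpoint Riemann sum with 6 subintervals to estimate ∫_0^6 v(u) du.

44.5

Δu = 1.
Sum = 1·[2 + 1.5 + 3 + 6.5 + 12 + 19.5] = 44.5.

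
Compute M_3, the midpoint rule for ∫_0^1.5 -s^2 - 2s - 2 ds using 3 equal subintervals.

Δs = (1.5 − 0)/3 = 0.5.
Midpoints: 0.25, 0.75, 1.25.
f(0.25) = -2.5625, f(0.75) = -4.0625, f(1.25) = -6.0625.
Sum = Δs · [f(0.25) + f(0.75) + f(1.25)].
Sum = -6.34375.

-6.34375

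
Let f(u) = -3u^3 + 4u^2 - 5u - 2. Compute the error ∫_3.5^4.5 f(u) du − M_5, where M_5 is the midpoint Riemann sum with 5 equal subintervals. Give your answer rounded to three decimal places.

Exact integral: ∫_3.5^4.5 f(u) du ≈ -152.66667.
M_5 = -152.56.
Error ≈ -152.66667 − (-152.56) ≈ -0.107.

-0.107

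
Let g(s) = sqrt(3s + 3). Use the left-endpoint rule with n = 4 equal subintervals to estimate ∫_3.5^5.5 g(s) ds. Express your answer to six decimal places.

Δs = (5.5 − 3.5)/4 = 0.5.
Left endpoints: 3.5, 4, 4.5, 5.
g(3.5) ≈ 3.674235, g(4) ≈ 3.872983, g(4.5) ≈ 4.062019, g(5) ≈ 4.242641.
Sum = Δs · [g(3.5) + g(4) + g(4.5) + g(5)].
Sum ≈ 7.925939.

7.925939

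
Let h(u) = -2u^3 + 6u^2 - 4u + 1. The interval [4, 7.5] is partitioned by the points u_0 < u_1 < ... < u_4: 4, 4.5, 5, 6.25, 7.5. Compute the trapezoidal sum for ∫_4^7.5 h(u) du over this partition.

-836.6640625

Subinterval widths: 0.5, 0.5, 1.25, 1.25.
h(4) = -47, h(4.5) = -77.75, h(5) = -119, h(6.25) = -277.90625, h(7.5) = -535.25.
On each subinterval the trapezoid contributes (Δu_i/2)·[h(u_{i-1}) + h(u_i)].
Sum = -836.6640625.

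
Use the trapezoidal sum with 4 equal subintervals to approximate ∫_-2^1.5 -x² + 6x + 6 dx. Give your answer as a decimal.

11.51171875

Δx = (1.5 − (-2))/4 = 0.875.
f(-2) = -10, f(-1.125) = -2.015625, f(-0.25) = 4.4375, f(0.625) = 9.359375, f(1.5) = 12.75.
T_4 = (Δx/2)·[f(x_0) + 2f(x_1) + 2f(x_2) + 2f(x_3) + f(x_4)].
Sum = 11.51171875.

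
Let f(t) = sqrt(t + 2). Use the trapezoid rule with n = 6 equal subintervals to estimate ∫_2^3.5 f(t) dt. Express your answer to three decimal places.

Δt = (3.5 − 2)/6 = 0.25.
f(2) ≈ 2.000, f(2.25) ≈ 2.062, f(2.5) ≈ 2.121, f(2.75) ≈ 2.179, f(3) ≈ 2.236, f(3.25) ≈ 2.291, f(3.5) ≈ 2.345.
T_6 = (Δt/2)·[f(t_0) + 2f(t_1) + ... + 2f(t_{5}) + f(t_6)].
Sum ≈ 3.266.

3.266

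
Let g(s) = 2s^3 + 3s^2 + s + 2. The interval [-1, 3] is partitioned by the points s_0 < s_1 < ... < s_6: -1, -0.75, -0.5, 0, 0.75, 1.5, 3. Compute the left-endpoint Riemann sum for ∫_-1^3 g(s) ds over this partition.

32.984375

Subinterval widths: 0.25, 0.25, 0.5, 0.75, 0.75, 1.5.
Left endpoints: -1, -0.75, -0.5, 0, 0.75, 1.5.
g(-1) = 2, g(-0.75) = 2.09375, g(-0.5) = 2, g(0) = 2, g(0.75) = 5.28125, g(1.5) = 17.
Sum = Σ Δs_i · g(s_i).
Sum = 32.984375.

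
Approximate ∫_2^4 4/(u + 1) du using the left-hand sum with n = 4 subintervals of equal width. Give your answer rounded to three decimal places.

Δu = (4 − 2)/4 = 0.5.
Left endpoints: 2, 2.5, 3, 3.5.
f(2) = 4/3, f(2.5) = 8/7, f(3) = 1, f(3.5) = 8/9.
Sum = Δu · [f(2) + f(2.5) + f(3) + f(3.5)].
Sum ≈ 2.183.

2.183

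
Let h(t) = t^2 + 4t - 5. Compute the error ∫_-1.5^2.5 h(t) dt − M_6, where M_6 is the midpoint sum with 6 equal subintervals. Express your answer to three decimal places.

0.148

Exact integral: ∫_-1.5^2.5 h(t) dt ≈ -5.66667.
M_6 ≈ -5.81481.
Error ≈ -5.66667 − (-5.81481) ≈ 0.148.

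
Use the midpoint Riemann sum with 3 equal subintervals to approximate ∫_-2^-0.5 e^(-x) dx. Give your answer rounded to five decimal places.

5.68097

Δx = (-0.5 − (-2))/3 = 0.5.
Midpoints: -1.75, -1.25, -0.75.
f(-1.75) ≈ 5.75460, f(-1.25) ≈ 3.49034, f(-0.75) ≈ 2.11700.
Sum = Δx · [f(-1.75) + f(-1.25) + f(-0.75)].
Sum ≈ 5.68097.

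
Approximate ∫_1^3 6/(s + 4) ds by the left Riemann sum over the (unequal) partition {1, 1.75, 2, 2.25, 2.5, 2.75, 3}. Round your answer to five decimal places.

2.10386

Subinterval widths: 0.75, 0.25, 0.25, 0.25, 0.25, 0.25.
Left endpoints: 1, 1.75, 2, 2.25, 2.5, 2.75.
f(1) = 1.2, f(1.75) = 24/23, f(2) = 1, f(2.25) = 0.96, f(2.5) = 12/13, f(2.75) = 8/9.
Sum = Σ Δs_i · f(s_i).
Sum ≈ 2.10386.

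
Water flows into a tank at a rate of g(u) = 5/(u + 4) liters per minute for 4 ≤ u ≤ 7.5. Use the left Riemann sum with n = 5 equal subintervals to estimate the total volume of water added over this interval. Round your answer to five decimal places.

Δu = (7.5 − 4)/5 = 0.7.
Left endpoints: 4, 4.7, 5.4, 6.1, 6.8.
g(4) = 0.625, g(4.7) = 50/87, g(5.4) = 25/47, g(6.1) = 50/101, g(6.8) = 25/54.
Sum = Δu · [g(4) + g(4.7) + g(5.4) + g(6.1) + g(6.8)].
Sum ≈ 1.88275.

1.88275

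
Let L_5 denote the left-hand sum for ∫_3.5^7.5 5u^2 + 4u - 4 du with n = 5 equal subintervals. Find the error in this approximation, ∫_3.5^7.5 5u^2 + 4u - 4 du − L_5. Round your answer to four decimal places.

Exact integral: ∫_3.5^7.5 f(u) du ≈ 703.666667.
L_5 = 611.4.
Error ≈ 703.666667 − 611.4 ≈ 92.2667.

92.2667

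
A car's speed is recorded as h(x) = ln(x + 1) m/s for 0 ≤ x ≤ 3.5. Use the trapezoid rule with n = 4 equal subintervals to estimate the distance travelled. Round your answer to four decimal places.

Δx = (3.5 − 0)/4 = 0.875.
h(0) ≈ 0.0000, h(0.875) ≈ 0.6286, h(1.75) ≈ 1.0116, h(2.625) ≈ 1.2879, h(3.5) ≈ 1.5041.
T_4 = (Δx/2)·[h(x_0) + 2h(x_1) + 2h(x_2) + 2h(x_3) + h(x_4)].
Sum ≈ 3.2201.

3.2201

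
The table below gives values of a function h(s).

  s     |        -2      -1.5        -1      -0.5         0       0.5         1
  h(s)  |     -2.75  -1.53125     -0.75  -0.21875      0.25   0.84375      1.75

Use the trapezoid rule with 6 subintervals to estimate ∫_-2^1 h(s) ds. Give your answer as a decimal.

-0.953125

Δs = 0.5.
T_6 = (0.5/2)·[(-2.75) + 2·(-1.53125) + 2·(-0.75) + 2·(-0.21875) + 2·0.25 + 2·0.84375 + 1.75] = -0.953125.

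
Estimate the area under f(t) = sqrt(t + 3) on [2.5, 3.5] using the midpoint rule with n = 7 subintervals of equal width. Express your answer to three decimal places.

Δt = (3.5 − 2.5)/7 = 1/7.
Midpoints: 18/7, 19/7, 20/7, 3, 22/7, 23/7, 24/7.
f(18/7) ≈ 2.360, f(19/7) ≈ 2.390, f(20/7) ≈ 2.420, f(3) ≈ 2.449, f(22/7) ≈ 2.478, f(23/7) ≈ 2.507, f(24/7) ≈ 2.535.
Sum = Δt · [f(18/7) + f(19/7) + f(20/7) + ...].
Sum ≈ 2.449.

2.449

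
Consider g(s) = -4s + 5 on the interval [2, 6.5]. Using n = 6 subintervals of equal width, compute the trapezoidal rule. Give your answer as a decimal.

Δs = (6.5 − 2)/6 = 0.75.
g(2) = -3, g(2.75) = -6, g(3.5) = -9, g(4.25) = -12, g(5) = -15, g(5.75) = -18, g(6.5) = -21.
T_6 = (Δs/2)·[g(s_0) + 2g(s_1) + ... + 2g(s_{5}) + g(s_6)].
Sum = -54.

-54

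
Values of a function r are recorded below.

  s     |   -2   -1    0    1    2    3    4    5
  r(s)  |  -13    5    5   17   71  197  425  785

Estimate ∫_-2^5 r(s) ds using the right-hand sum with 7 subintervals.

Δs = 1.
Sum = 1·[5 + 5 + 17 + 71 + 197 + 425 + 785] = 1505.

1505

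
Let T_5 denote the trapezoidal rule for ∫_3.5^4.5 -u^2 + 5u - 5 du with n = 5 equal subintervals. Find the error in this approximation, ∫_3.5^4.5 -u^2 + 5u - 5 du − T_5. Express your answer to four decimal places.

Exact integral: ∫_3.5^4.5 f(u) du ≈ -1.083333.
T_5 = -1.09.
Error ≈ -1.083333 − (-1.09) ≈ 0.0067.

0.0067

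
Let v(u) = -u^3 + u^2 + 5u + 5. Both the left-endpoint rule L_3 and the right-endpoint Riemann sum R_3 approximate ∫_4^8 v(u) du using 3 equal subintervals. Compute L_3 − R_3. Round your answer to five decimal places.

506.66667

L_3 ≈ -437.4814815.
R_3 ≈ -944.1481481.
L_3 − R_3 ≈ 506.66667.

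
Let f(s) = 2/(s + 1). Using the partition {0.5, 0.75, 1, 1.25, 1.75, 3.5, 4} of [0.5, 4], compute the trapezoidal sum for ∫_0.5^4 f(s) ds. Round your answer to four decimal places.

Subinterval widths: 0.25, 0.25, 0.25, 0.5, 1.75, 0.5.
f(0.5) = 4/3, f(0.75) = 8/7, f(1) = 1, f(1.25) = 8/9, f(1.75) = 8/11, f(3.5) = 4/9, f(4) = 0.4.
On each subinterval the trapezoid contributes (Δs_i/2)·[f(s_{i-1}) + f(s_i)].
Sum ≈ 2.4539.

2.4539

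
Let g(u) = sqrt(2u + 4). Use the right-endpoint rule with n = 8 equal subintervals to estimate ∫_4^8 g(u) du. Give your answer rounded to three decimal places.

Δu = (8 − 4)/8 = 0.5.
Right endpoints: 4.5, 5, 5.5, 6, 6.5, 7, 7.5, 8.
g(4.5) ≈ 3.606, g(5) ≈ 3.742, g(5.5) ≈ 3.873, g(6) ≈ 4.000, g(6.5) ≈ 4.123, g(7) ≈ 4.243, g(7.5) ≈ 4.359, g(8) ≈ 4.472.
Sum = Δu · [g(4.5) + g(5) + g(5.5) + ...].
Sum ≈ 16.208.

16.208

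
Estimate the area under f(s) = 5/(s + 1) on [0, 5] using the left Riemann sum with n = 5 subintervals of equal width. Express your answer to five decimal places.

Δs = (5 − 0)/5 = 1.
Left endpoints: 0, 1, 2, 3, 4.
f(0) = 5, f(1) = 2.5, f(2) = 5/3, f(3) = 1.25, f(4) = 1.
Sum = Δs · [f(0) + f(1) + f(2) + f(3) + f(4)].
Sum ≈ 11.41667.

11.41667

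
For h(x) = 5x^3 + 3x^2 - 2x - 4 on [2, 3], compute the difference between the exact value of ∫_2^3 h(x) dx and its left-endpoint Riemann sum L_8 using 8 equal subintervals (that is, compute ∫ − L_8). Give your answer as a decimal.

Exact integral: ∫_2^3 h(x) dx = 91.25.
L_8 = 84.60546875.
Error = 91.25 − 84.60546875 = 6.64453125.

6.64453125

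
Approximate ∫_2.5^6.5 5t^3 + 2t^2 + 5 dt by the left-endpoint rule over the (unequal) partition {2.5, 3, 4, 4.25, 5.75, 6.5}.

1698.74609375

Subinterval widths: 0.5, 1, 0.25, 1.5, 0.75.
Left endpoints: 2.5, 3, 4, 4.25, 5.75.
f(2.5) = 95.625, f(3) = 158, f(4) = 357, f(4.25) = 424.953125, f(5.75) = 1021.671875.
Sum = Σ Δt_i · f(t_i).
Sum = 1698.74609375.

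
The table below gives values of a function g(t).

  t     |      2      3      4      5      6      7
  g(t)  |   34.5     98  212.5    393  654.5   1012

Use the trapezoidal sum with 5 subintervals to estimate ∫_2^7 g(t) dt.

Δt = 1.
T_5 = (1/2)·[34.5 + 2·98 + 2·212.5 + 2·393 + 2·654.5 + 1012] = 1881.25.

1881.25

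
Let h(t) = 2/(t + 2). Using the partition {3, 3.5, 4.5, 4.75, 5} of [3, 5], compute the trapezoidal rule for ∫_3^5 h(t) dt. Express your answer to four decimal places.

Subinterval widths: 0.5, 1, 0.25, 0.25.
h(3) = 0.4, h(3.5) = 4/11, h(4.5) = 4/13, h(4.75) = 8/27, h(5) = 2/7.
On each subinterval the trapezoid contributes (Δt_i/2)·[h(t_{i-1}) + h(t_i)].
Sum ≈ 0.6748.

0.6748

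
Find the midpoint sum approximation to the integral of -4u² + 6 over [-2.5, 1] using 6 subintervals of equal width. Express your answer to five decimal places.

-0.76968

Δu = (1 − (-2.5))/6 = 7/12.
Midpoints: -53/24, -1.625, -25/24, -11/24, 0.125, 17/24.
f(-53/24) = -1945/144, f(-1.625) = -4.5625, f(-25/24) = 239/144, f(-11/24) = 743/144, f(0.125) = 5.9375, f(17/24) = 575/144.
Sum = Δu · [f(-53/24) + f(-1.625) + f(-25/24) + ...].
Sum ≈ -0.76968.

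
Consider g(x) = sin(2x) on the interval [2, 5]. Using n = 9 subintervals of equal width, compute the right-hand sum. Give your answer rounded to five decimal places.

Δx = (5 − 2)/9 = 1/3.
Right endpoints: 7/3, 8/3, 3, 10/3, 11/3, 4, 13/3, 14/3, 5.
g(7/3) ≈ -0.99895, g(8/3) ≈ -0.81333, g(3) ≈ -0.27942, g(10/3) ≈ 0.37415, g(11/3) ≈ 0.86750, g(4) ≈ 0.98936, g(13/3) ≈ 0.68755, g(14/3) ≈ 0.09132, g(5) ≈ -0.54402.
Sum = Δx · [g(7/3) + g(8/3) + g(3) + ...].
Sum ≈ 0.12472.

0.12472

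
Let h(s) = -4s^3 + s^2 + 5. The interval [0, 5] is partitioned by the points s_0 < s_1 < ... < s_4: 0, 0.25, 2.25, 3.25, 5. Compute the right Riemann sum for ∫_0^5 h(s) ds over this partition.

Subinterval widths: 0.25, 2, 1, 1.75.
Right endpoints: 0.25, 2.25, 3.25, 5.
h(0.25) = 5, h(2.25) = -35.5, h(3.25) = -121.75, h(5) = -470.
Sum = Σ Δs_i · h(s_i).
Sum = -1014.

-1014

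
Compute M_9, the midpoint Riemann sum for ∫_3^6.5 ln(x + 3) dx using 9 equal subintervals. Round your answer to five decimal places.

Δx = (6.5 − 3)/9 = 7/18.
Midpoints: 115/36, 43/12, 143/36, 157/36, 4.75, 185/36, 199/36, 71/12, 227/36.
f(115/36) ≈ 1.82365, f(43/12) ≈ 1.88454, f(143/36) ≈ 1.94193, f(157/36) ≈ 1.99621, f(4.75) ≈ 2.04769, f(185/36) ≈ 2.09665, f(199/36) ≈ 2.14333, f(71/12) ≈ 2.18792, f(227/36) ≈ 2.23061.
Sum = Δx · [f(115/36) + f(43/12) + f(143/36) + ...].
Sum ≈ 7.13710.

7.13710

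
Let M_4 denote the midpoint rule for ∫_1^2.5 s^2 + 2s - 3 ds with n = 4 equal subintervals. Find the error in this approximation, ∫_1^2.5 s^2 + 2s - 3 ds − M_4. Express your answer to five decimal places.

0.01758

Exact integral: ∫_1^2.5 f(s) ds = 5.625.
M_4 ≈ 5.6074219.
Error ≈ 5.625 − 5.6074219 ≈ 0.01758.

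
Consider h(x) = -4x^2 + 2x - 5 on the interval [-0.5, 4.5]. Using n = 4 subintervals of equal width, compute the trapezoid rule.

Δx = (4.5 − (-0.5))/4 = 1.25.
h(-0.5) = -7, h(0.75) = -5.75, h(2) = -17, h(3.25) = -40.75, h(4.5) = -77.
T_4 = (Δx/2)·[h(x_0) + 2h(x_1) + 2h(x_2) + 2h(x_3) + h(x_4)].
Sum = -131.875.

-131.875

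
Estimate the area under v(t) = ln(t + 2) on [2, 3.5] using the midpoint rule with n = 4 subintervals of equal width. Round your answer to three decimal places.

Δt = (3.5 − 2)/4 = 0.375.
Midpoints: 2.1875, 2.5625, 2.9375, 3.3125.
v(2.1875) ≈ 1.432, v(2.5625) ≈ 1.518, v(2.9375) ≈ 1.597, v(3.3125) ≈ 1.670.
Sum = Δt · [v(2.1875) + v(2.5625) + v(2.9375) + v(3.3125)].
Sum ≈ 2.331.

2.331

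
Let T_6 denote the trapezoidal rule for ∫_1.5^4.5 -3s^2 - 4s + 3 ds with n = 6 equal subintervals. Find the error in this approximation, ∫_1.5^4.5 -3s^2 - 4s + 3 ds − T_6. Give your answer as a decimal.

Exact integral: ∫_1.5^4.5 f(s) ds = -114.75.
T_6 = -115.125.
Error = -114.75 − (-115.125) = 0.375.

0.375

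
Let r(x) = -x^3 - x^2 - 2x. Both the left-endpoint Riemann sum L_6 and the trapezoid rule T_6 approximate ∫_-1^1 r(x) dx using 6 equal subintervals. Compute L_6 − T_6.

L_6 ≈ 0.29630.
T_6 ≈ -0.70370.
L_6 − T_6 = 1.

1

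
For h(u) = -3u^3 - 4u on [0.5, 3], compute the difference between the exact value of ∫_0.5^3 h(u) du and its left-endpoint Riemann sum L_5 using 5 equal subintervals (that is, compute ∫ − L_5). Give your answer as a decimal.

-21.015625

Exact integral: ∫_0.5^3 h(u) du = -78.203125.
L_5 = -57.1875.
Error = -78.203125 − (-57.1875) = -21.015625.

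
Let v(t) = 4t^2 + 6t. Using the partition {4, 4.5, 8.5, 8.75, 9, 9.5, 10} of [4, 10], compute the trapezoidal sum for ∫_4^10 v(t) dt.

1542.9375

Subinterval widths: 0.5, 4, 0.25, 0.25, 0.5, 0.5.
v(4) = 88, v(4.5) = 108, v(8.5) = 340, v(8.75) = 358.75, v(9) = 378, v(9.5) = 418, v(10) = 460.
On each subinterval the trapezoid contributes (Δt_i/2)·[v(t_{i-1}) + v(t_i)].
Sum = 1542.9375.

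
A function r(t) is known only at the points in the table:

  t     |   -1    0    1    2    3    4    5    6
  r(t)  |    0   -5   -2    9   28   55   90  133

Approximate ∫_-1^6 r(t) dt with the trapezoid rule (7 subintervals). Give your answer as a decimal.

Δt = 1.
T_7 = (1/2)·[0 + 2·(-5) + 2·(-2) + 2·9 + 2·28 + 2·55 + 2·90 + 133] = 241.5.

241.5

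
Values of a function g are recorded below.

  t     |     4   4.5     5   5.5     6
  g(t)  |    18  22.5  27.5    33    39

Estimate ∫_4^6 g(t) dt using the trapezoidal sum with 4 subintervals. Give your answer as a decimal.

Δt = 0.5.
T_4 = (0.5/2)·[18 + 2·22.5 + 2·27.5 + 2·33 + 39] = 55.75.

55.75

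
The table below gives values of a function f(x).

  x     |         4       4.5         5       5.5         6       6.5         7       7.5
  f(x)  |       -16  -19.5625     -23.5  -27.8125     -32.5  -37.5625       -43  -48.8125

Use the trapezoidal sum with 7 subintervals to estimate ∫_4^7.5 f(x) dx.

-108.171875

Δx = 0.5.
T_7 = (0.5/2)·[(-16) + 2·(-19.5625) + 2·(-23.5) + 2·(-27.8125) + 2·(-32.5) + 2·(-37.5625) + 2·(-43) + (-48.8125)] = -108.171875.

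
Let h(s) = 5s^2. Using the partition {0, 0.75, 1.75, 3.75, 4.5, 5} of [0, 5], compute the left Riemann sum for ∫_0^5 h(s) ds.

136.796875

Subinterval widths: 0.75, 1, 2, 0.75, 0.5.
Left endpoints: 0, 0.75, 1.75, 3.75, 4.5.
h(0) = 0, h(0.75) = 2.8125, h(1.75) = 15.3125, h(3.75) = 70.3125, h(4.5) = 101.25.
Sum = Σ Δs_i · h(s_i).
Sum = 136.796875.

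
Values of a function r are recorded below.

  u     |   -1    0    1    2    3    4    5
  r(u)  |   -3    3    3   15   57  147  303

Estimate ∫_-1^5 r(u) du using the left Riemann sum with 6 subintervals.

Δu = 1.
Sum = 1·[(-3) + 3 + 3 + 15 + 57 + 147] = 222.

222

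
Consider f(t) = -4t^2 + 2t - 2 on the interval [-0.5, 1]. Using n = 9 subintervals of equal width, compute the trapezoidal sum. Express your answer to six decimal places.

-3.777778

Δt = (1 − (-0.5))/9 = 1/6.
f(-0.5) = -4, f(-1/3) = -28/9, f(-1/6) = -22/9, f(0) = -2, f(1/6) = -16/9, f(1/3) = -16/9, f(0.5) = -2, f(2/3) = -22/9, f(5/6) = -28/9, f(1) = -4.
T_9 = (Δt/2)·[f(t_0) + 2f(t_1) + ... + 2f(t_{8}) + f(t_9)].
Sum ≈ -3.777778.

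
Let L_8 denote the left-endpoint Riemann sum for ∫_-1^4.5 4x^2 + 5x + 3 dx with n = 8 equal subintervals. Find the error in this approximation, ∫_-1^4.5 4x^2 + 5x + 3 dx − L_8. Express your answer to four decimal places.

Exact integral: ∫_-1^4.5 f(x) dx ≈ 187.458333.
L_8 = 153.26953125.
Error ≈ 187.458333 − 153.26953125 ≈ 34.1888.

34.1888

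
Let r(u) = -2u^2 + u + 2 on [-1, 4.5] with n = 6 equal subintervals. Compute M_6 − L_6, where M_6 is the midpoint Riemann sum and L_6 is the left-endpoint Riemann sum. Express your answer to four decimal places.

M_6 ≈ -40.021412.
L_6 ≈ -27.207176.
M_6 − L_6 ≈ -12.8142.

-12.8142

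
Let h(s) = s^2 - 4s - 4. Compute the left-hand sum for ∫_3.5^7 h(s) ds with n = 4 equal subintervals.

Δs = (7 − 3.5)/4 = 0.875.
Left endpoints: 3.5, 4.375, 5.25, 6.125.
h(3.5) = -5.75, h(4.375) = -2.359375, h(5.25) = 2.5625, h(6.125) = 9.015625.
Sum = Δs · [h(3.5) + h(4.375) + h(5.25) + h(6.125)].
Sum = 3.03515625.

3.03515625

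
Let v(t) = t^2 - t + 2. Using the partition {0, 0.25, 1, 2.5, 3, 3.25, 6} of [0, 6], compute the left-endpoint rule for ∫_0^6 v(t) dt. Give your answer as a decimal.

35.34375

Subinterval widths: 0.25, 0.75, 1.5, 0.5, 0.25, 2.75.
Left endpoints: 0, 0.25, 1, 2.5, 3, 3.25.
v(0) = 2, v(0.25) = 1.8125, v(1) = 2, v(2.5) = 5.75, v(3) = 8, v(3.25) = 9.3125.
Sum = Σ Δt_i · v(t_i).
Sum = 35.34375.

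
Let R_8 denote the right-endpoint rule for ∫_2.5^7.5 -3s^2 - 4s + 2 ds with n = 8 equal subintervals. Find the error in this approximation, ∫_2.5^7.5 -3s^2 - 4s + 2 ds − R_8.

Exact integral: ∫_2.5^7.5 f(s) ds = -496.25.
R_8 = -550.3515625.
Error = -496.25 − (-550.3515625) = 54.1015625.

54.1015625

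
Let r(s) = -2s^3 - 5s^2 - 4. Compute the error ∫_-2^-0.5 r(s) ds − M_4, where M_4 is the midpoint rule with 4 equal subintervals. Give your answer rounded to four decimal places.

0.0439

Exact integral: ∫_-2^-0.5 r(s) ds = -11.15625.
M_4 ≈ -11.200195.
Error ≈ -11.15625 − (-11.200195) ≈ 0.0439.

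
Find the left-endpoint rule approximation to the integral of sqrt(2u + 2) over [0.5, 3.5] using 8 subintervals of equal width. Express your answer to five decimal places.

Δu = (3.5 − 0.5)/8 = 0.375.
Left endpoints: 0.5, 0.875, 1.25, 1.625, 2, 2.375, 2.75, 3.125.
f(0.5) ≈ 1.73205, f(0.875) ≈ 1.93649, f(1.25) ≈ 2.12132, f(1.625) ≈ 2.29129, f(2) ≈ 2.44949, f(2.375) ≈ 2.59808, f(2.75) ≈ 2.73861, f(3.125) ≈ 2.87228.
Sum = Δu · [f(0.5) + f(0.875) + f(1.25) + ...].
Sum ≈ 7.02735.

7.02735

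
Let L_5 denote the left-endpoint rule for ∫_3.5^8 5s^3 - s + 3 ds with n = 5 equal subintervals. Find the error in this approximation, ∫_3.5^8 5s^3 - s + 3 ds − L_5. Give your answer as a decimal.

Exact integral: ∫_3.5^8 f(s) ds = 4920.046875.
L_5 = 3918.9375.
Error = 4920.046875 − 3918.9375 = 1001.109375.

1001.109375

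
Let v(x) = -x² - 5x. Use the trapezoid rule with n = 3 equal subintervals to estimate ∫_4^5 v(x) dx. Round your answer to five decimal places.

Δx = (5 − 4)/3 = 1/3.
v(4) = -36, v(13/3) = -364/9, v(14/3) = -406/9, v(5) = -50.
T_3 = (Δx/2)·[v(x_0) + 2v(x_1) + 2v(x_2) + v(x_3)].
Sum ≈ -42.85185.

-42.85185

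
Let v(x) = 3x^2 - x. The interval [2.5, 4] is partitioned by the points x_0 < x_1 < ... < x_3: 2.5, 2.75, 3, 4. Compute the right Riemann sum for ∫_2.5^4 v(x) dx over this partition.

Subinterval widths: 0.25, 0.25, 1.
Right endpoints: 2.75, 3, 4.
v(2.75) = 19.9375, v(3) = 24, v(4) = 44.
Sum = Σ Δx_i · v(x_i).
Sum = 54.984375.

54.984375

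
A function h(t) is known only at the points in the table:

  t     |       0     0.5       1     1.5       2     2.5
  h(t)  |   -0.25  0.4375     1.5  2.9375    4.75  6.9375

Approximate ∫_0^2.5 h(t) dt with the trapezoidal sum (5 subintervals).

6.484375

Δt = 0.5.
T_5 = (0.5/2)·[(-0.25) + 2·0.4375 + 2·1.5 + 2·2.9375 + 2·4.75 + 6.9375] = 6.484375.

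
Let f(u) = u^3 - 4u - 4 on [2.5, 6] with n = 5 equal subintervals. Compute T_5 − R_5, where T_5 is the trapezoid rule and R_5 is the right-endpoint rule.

-65.23125

T_5 = 244.37875.
R_5 = 309.61.
T_5 − R_5 = -65.23125.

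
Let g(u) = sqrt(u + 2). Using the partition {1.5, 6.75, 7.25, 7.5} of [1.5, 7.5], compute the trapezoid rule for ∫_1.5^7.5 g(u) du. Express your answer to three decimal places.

Subinterval widths: 5.25, 0.5, 0.25.
g(1.5) ≈ 1.871, g(6.75) ≈ 2.958, g(7.25) ≈ 3.041, g(7.5) ≈ 3.082.
On each subinterval the trapezoid contributes (Δu_i/2)·[g(u_{i-1}) + g(u_i)].
Sum ≈ 14.941.

14.941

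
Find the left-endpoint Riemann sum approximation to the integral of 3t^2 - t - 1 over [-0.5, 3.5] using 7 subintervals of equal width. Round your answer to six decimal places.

Δt = (3.5 − (-0.5))/7 = 4/7.
Left endpoints: -0.5, 1/14, 9/14, 17/14, 25/14, 33/14, 41/14.
f(-0.5) = 0.25, f(1/14) = -207/196, f(9/14) = -79/196, f(17/14) = 433/196, f(25/14) = 1329/196, f(33/14) = 2609/196, f(41/14) = 4273/196.
Sum = Δt · [f(-0.5) + f(1/14) + f(9/14) + ...].
Sum ≈ 24.510204.

24.510204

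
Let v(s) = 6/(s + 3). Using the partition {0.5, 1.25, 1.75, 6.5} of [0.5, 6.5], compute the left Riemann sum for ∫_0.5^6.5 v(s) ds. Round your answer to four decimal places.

Subinterval widths: 0.75, 0.5, 4.75.
Left endpoints: 0.5, 1.25, 1.75.
v(0.5) = 12/7, v(1.25) = 24/17, v(1.75) = 24/19.
Sum = Σ Δs_i · v(s_i).
Sum ≈ 7.9916.

7.9916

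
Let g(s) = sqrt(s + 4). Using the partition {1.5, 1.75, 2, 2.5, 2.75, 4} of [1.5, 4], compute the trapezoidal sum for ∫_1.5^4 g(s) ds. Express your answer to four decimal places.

6.4836

Subinterval widths: 0.25, 0.25, 0.5, 0.25, 1.25.
g(1.5) ≈ 2.3452, g(1.75) ≈ 2.3979, g(2) ≈ 2.4495, g(2.5) ≈ 2.5495, g(2.75) ≈ 2.5981, g(4) ≈ 2.8284.
On each subinterval the trapezoid contributes (Δs_i/2)·[g(s_{i-1}) + g(s_i)].
Sum ≈ 6.4836.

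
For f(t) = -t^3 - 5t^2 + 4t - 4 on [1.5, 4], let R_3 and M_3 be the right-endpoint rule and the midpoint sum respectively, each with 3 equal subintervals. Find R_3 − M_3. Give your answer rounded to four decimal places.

-55.4905

R_3 ≈ -199.849537.
M_3 ≈ -144.359086.
R_3 − M_3 ≈ -55.4905.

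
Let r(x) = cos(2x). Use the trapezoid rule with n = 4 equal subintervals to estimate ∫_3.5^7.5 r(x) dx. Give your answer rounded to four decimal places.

Δx = (7.5 − 3.5)/4 = 1.
r(3.5) ≈ 0.7539, r(4.5) ≈ -0.9111, r(5.5) ≈ 0.0044, r(6.5) ≈ 0.9074, r(7.5) ≈ -0.7597.
T_4 = (Δx/2)·[r(x_0) + 2r(x_1) + 2r(x_2) + 2r(x_3) + r(x_4)].
Sum ≈ -0.0022.

-0.0022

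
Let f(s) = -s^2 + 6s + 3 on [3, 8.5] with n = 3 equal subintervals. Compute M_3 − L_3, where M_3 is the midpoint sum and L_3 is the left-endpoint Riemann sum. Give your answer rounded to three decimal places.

-23.108

M_3 ≈ 12.08218.
L_3 ≈ 35.18981.
M_3 − L_3 ≈ -23.108.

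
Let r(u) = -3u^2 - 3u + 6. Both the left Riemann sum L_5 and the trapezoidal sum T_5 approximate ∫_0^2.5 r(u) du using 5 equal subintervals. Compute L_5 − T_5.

6.5625

L_5 = -3.75.
T_5 = -10.3125.
L_5 − T_5 = 6.5625.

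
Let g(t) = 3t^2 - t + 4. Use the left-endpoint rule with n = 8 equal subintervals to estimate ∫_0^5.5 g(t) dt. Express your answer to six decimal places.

145.245117

Δt = (5.5 − 0)/8 = 0.6875.
Left endpoints: 0, 0.6875, 1.375, 2.0625, 2.75, 3.4375, 4.125, 4.8125.
g(0) = 4, g(0.6875) = 4.73046875, g(1.375) = 8.296875, g(2.0625) = 14.69921875, g(2.75) = 23.9375, g(3.4375) = 36.01171875, g(4.125) = 50.921875, g(4.8125) = 68.66796875.
Sum = Δt · [g(0) + g(0.6875) + g(1.375) + ...].
Sum ≈ 145.245117.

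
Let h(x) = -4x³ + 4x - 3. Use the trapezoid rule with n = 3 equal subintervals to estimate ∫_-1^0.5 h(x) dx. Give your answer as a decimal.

-4.875

Δx = (0.5 − (-1))/3 = 0.5.
h(-1) = -3, h(-0.5) = -4.5, h(0) = -3, h(0.5) = -1.5.
T_3 = (Δx/2)·[h(x_0) + 2h(x_1) + 2h(x_2) + h(x_3)].
Sum = -4.875.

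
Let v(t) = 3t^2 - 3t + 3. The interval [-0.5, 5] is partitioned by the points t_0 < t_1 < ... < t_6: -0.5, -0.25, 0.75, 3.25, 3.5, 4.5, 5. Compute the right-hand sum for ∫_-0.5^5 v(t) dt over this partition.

154.828125

Subinterval widths: 0.25, 1, 2.5, 0.25, 1, 0.5.
Right endpoints: -0.25, 0.75, 3.25, 3.5, 4.5, 5.
v(-0.25) = 3.9375, v(0.75) = 2.4375, v(3.25) = 24.9375, v(3.5) = 29.25, v(4.5) = 50.25, v(5) = 63.
Sum = Σ Δt_i · v(t_i).
Sum = 154.828125.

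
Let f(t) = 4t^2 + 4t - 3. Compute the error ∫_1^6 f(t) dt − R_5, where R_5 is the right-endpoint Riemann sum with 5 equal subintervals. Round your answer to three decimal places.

Exact integral: ∫_1^6 f(t) dt ≈ 341.66667.
R_5 = 425.
Error ≈ 341.66667 − 425 ≈ -83.333.

-83.333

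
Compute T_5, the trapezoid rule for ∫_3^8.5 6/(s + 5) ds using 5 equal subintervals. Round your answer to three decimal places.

3.146

Δs = (8.5 − 3)/5 = 1.1.
f(3) = 0.75, f(4.1) = 60/91, f(5.2) = 10/17, f(6.3) = 60/113, f(7.4) = 15/31, f(8.5) = 4/9.
T_5 = (Δs/2)·[f(s_0) + 2f(s_1) + ... + 2f(s_{4}) + f(s_5)].
Sum ≈ 3.146.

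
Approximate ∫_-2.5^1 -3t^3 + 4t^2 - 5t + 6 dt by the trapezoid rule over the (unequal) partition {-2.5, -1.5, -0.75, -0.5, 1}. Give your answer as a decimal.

Subinterval widths: 1, 0.75, 0.25, 1.5.
f(-2.5) = 90.375, f(-1.5) = 32.625, f(-0.75) = 13.265625, f(-0.5) = 9.875, f(1) = 2.
On each subinterval the trapezoid contributes (Δt_i/2)·[f(t_{i-1}) + f(t_i)].
Sum = 90.5078125.

90.5078125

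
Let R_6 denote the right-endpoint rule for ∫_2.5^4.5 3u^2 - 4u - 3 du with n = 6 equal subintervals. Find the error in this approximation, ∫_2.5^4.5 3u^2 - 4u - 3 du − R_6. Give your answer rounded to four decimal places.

-5.7778

Exact integral: ∫_2.5^4.5 f(u) du = 41.5.
R_6 ≈ 47.277778.
Error ≈ 41.5 − 47.277778 ≈ -5.7778.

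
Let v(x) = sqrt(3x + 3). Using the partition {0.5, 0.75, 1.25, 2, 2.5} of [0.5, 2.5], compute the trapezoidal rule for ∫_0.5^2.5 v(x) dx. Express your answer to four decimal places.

5.4333

Subinterval widths: 0.25, 0.5, 0.75, 0.5.
v(0.5) ≈ 2.1213, v(0.75) ≈ 2.2913, v(1.25) ≈ 2.5981, v(2) ≈ 3.0000, v(2.5) ≈ 3.2404.
On each subinterval the trapezoid contributes (Δx_i/2)·[v(x_{i-1}) + v(x_i)].
Sum ≈ 5.4333.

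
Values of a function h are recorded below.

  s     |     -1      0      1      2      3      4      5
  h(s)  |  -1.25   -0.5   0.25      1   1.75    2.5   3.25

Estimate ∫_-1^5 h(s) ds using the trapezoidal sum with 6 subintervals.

6

Δs = 1.
T_6 = (1/2)·[(-1.25) + 2·(-0.5) + 2·0.25 + 2·1 + 2·1.75 + 2·2.5 + 3.25] = 6.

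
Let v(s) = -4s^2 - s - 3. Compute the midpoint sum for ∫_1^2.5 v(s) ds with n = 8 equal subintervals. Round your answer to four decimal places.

Δs = (2.5 − 1)/8 = 0.1875.
Midpoints: 1.09375, 1.28125, 1.46875, 1.65625, 1.84375, 2.03125, 2.21875, 2.40625.
v(1.09375) = -8.87890625, v(1.28125) = -10.84765625, v(1.46875) = -13.09765625, v(1.65625) = -15.62890625, v(1.84375) = -18.44140625, v(2.03125) = -21.53515625, v(2.21875) = -24.91015625, v(2.40625) = -28.56640625.
Sum = Δs · [v(1.09375) + v(1.28125) + v(1.46875) + ...].
Sum ≈ -26.6074.

-26.6074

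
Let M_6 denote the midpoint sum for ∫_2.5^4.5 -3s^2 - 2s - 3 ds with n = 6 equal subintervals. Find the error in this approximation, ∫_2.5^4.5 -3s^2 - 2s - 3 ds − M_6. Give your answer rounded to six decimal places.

Exact integral: ∫_2.5^4.5 f(s) ds = -95.5.
M_6 ≈ -95.44444444.
Error ≈ -95.5 − (-95.44444444) ≈ -0.055556.

-0.055556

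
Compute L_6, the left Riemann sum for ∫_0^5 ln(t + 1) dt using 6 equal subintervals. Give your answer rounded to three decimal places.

Δt = (5 − 0)/6 = 5/6.
Left endpoints: 0, 5/6, 5/3, 2.5, 10/3, 25/6.
f(0) ≈ 0.000, f(5/6) ≈ 0.606, f(5/3) ≈ 0.981, f(2.5) ≈ 1.253, f(10/3) ≈ 1.466, f(25/6) ≈ 1.642.
Sum = Δt · [f(0) + f(5/6) + f(5/3) + ...].
Sum ≈ 4.957.

4.957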